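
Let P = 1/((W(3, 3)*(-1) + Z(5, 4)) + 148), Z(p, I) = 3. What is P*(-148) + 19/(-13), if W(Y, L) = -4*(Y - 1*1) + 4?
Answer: -4869/2015 ≈ -2.4164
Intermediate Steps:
W(Y, L) = 8 - 4*Y (W(Y, L) = -4*(Y - 1) + 4 = -4*(-1 + Y) + 4 = (4 - 4*Y) + 4 = 8 - 4*Y)
P = 1/155 (P = 1/(((8 - 4*3)*(-1) + 3) + 148) = 1/(((8 - 12)*(-1) + 3) + 148) = 1/((-4*(-1) + 3) + 148) = 1/((4 + 3) + 148) = 1/(7 + 148) = 1/155 ≈ 0.0064516)
P*(-148) + 19/(-13) = (1/155)*(-148) + 19/(-13) = -148/155 + 19*(-1/13) = -148/155 - 19/13 = -4869/2015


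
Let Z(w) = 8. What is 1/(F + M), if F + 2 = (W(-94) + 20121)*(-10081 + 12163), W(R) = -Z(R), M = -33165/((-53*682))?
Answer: 3286/137602120519 ≈ 2.3880e-8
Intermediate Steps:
M = 3015/3286 (M = -33165/(-36146) = -33165*(-1/36146) = 3015/3286 ≈ 0.91753)
W(R) = -8 (W(R) = -1*8 = -8)
F = 41875264 (F = -2 + (-8 + 20121)*(-10081 + 12163) = -2 + 20113*2082 = -2 + 41875266 = 41875264)
1/(F + M) = 1/(41875264 + 3015/3286) = 1/(137602120519/3286) = 3286/137602120519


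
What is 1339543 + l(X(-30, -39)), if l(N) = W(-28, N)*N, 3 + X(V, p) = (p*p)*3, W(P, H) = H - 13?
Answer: 22073863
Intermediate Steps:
W(P, H) = -13 + H
X(V, p) = -3 + 3*p² (X(V, p) = -3 + (p*p)*3 = -3 + p²*3 = -3 + 3*p²)
l(N) = N*(-13 + N) (l(N) = (-13 + N)*N = N*(-13 + N))
1339543 + l(X(-30, -39)) = 1339543 + (-3 + 3*(-39)²)*(-13 + (-3 + 3*(-39)²)) = 1339543 + (-3 + 3*1521)*(-13 + (-3 + 3*1521)) = 1339543 + (-3 + 4563)*(-13 + (-3 + 4563)) = 1339543 + 4560*(-13 + 4560) = 1339543 + 4560*4547 = 1339543 + 20734320 = 22073863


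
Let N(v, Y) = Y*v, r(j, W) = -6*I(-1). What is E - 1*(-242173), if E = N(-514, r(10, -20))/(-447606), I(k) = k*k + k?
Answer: 242173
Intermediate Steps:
I(k) = k + k**2 (I(k) = k**2 + k = k + k**2)
r(j, W) = 0 (r(j, W) = -(-6)*(1 - 1) = -(-6)*0 = -6*0 = 0)
E = 0 (E = (0*(-514))/(-447606) = 0*(-1/447606) = 0)
E - 1*(-242173) = 0 - 1*(-242173) = 0 + 242173 = 242173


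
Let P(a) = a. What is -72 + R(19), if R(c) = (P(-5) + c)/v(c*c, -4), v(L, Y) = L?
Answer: -25978/361 ≈ -71.961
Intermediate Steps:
R(c) = (-5 + c)/c² (R(c) = (-5 + c)/((c*c)) = (-5 + c)/(c²) = (-5 + c)/c²)
-72 + R(19) = -72 + (-5 + 19)/19² = -72 + (1/361)*14 = -72 + 14/361 = -25978/361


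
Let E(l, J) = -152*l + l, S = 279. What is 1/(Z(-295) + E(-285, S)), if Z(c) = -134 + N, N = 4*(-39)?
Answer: 1/42745 ≈ 2.3395e-5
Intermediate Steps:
E(l, J) = -151*l
N = -156
Z(c) = -290 (Z(c) = -134 - 156 = -290)
1/(Z(-295) + E(-285, S)) = 1/(-290 - 151*(-285)) = 1/(-290 + 43035) = 1/42745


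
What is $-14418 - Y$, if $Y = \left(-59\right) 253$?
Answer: $509$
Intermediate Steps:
$Y = -14927$
$-14418 - Y = -14418 - -14927 = -14418 + 14927 = 509$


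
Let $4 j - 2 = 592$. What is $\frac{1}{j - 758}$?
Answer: $- \frac{2}{1219} \approx -0.0016407$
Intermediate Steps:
$j = \frac{297}{2}$ ($j = \frac{1}{2} + \frac{1}{4} \cdot 592 = \frac{1}{2} + 148 = \frac{297}{2} \approx 148.5$)
$\frac{1}{j - 758} = \frac{1}{\frac{297}{2} - 758} = \frac{1}{- \frac{1219}{2}} = - \frac{2}{1219}$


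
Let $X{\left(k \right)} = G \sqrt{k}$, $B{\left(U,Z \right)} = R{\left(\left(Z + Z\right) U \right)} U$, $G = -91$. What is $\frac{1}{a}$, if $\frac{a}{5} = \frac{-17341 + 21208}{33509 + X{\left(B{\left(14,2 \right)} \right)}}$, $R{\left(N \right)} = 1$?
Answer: $\frac{33509}{19335} - \frac{91 \sqrt{14}}{19335} \approx 1.7155$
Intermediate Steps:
$B{\left(U,Z \right)} = U$ ($B{\left(U,Z \right)} = 1 U = U$)
$X{\left(k \right)} = - 91 \sqrt{k}$
$a = \frac{19335}{33509 - 91 \sqrt{14}}$ ($a = 5 \frac{-17341 + 21208}{33509 - 91 \sqrt{14}} = 5 \frac{3867}{33509 - 91 \sqrt{14}} = \frac{19335}{33509 - 91 \sqrt{14}} \approx 0.58293$)
$\frac{1}{a} = \frac{1}{\frac{92556645}{160391021} + \frac{251355 \sqrt{14}}{160391021}}$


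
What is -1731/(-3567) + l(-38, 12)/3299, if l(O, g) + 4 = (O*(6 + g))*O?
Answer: 32803255/3922511 ≈ 8.3628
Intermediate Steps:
l(O, g) = -4 + O**2*(6 + g) (l(O, g) = -4 + (O*(6 + g))*O = -4 + O**2*(6 + g))
-1731/(-3567) + l(-38, 12)/3299 = -1731/(-3567) + (-4 + 6*(-38)**2 + 12*(-38)**2)/3299 = -1731*(-1/3567) + (-4 + 6*1444 + 12*1444)*(1/3299) = 577/1189 + (-4 + 8664 + 17328)*(1/3299) = 577/1189 + 25988*(1/3299) = 577/1189 + 25988/3299 = 32803255/3922511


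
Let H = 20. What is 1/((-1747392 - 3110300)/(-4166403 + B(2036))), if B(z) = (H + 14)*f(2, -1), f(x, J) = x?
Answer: 181145/211204 ≈ 0.85768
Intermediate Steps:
B(z) = 68 (B(z) = (20 + 14)*2 = 34*2 = 68)
1/((-1747392 - 3110300)/(-4166403 + B(2036))) = 1/((-1747392 - 3110300)/(-4166403 + 68)) = 1/(-4857692/(-4166335)) = 1/(-4857692*(-1/4166335)) = 1/(211204/181145) = 181145/211204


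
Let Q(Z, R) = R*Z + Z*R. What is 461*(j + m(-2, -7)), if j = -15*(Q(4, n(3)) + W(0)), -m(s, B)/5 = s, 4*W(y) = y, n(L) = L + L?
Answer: -327310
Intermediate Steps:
n(L) = 2*L
Q(Z, R) = 2*R*Z (Q(Z, R) = R*Z + R*Z = 2*R*Z)
W(y) = y/4
m(s, B) = -5*s
j = -720 (j = -15*(2*(2*3)*4 + (¼)*0) = -15*(2*6*4 + 0) = -15*(48 + 0) = -15*48 = -720)
461*(j + m(-2, -7)) = 461*(-720 - 5*(-2)) = 461*(-720 + 10) = 461*(-710) = -327310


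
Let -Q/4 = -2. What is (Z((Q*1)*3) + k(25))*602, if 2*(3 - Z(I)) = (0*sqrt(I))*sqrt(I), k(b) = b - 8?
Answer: 12040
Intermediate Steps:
Q = 8 (Q = -4*(-2) = 8)
k(b) = -8 + b
Z(I) = 3 (Z(I) = 3 - 0*sqrt(I)*sqrt(I)/2 = 3 - 0*sqrt(I) = 3 - 1/2*0 = 3 + 0 = 3)
(Z((Q*1)*3) + k(25))*602 = (3 + (-8 + 25))*602 = (3 + 17)*602 = 20*602 = 12040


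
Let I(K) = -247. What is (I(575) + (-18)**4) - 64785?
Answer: 39944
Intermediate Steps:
(I(575) + (-18)**4) - 64785 = (-247 + (-18)**4) - 64785 = (-247 + 104976) - 64785 = 104729 - 64785 = 39944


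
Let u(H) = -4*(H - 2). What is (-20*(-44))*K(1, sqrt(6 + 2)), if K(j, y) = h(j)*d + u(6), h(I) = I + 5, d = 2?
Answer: -3520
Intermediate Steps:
u(H) = 8 - 4*H (u(H) = -4*(-2 + H) = 8 - 4*H)
h(I) = 5 + I
K(j, y) = -6 + 2*j (K(j, y) = (5 + j)*2 + (8 - 4*6) = (10 + 2*j) + (8 - 24) = (10 + 2*j) - 16 = -6 + 2*j)
(-20*(-44))*K(1, sqrt(6 + 2)) = (-20*(-44))*(-6 + 2*1) = 880*(-6 + 2) = 880*(-4) = -3520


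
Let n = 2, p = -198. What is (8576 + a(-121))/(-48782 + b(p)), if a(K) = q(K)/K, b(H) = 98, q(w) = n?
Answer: -172949/981794 ≈ -0.17616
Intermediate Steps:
q(w) = 2
a(K) = 2/K
(8576 + a(-121))/(-48782 + b(p)) = (8576 + 2/(-121))/(-48782 + 98) = (8576 + 2*(-1/121))/(-48684) = (8576 - 2/121)*(-1/48684) = (1037694/121)*(-1/48684) = -172949/981794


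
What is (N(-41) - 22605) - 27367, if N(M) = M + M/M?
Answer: -50012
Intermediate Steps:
N(M) = 1 + M (N(M) = M + 1 = 1 + M)
(N(-41) - 22605) - 27367 = ((1 - 41) - 22605) - 27367 = (-40 - 22605) - 27367 = -22645 - 27367 = -50012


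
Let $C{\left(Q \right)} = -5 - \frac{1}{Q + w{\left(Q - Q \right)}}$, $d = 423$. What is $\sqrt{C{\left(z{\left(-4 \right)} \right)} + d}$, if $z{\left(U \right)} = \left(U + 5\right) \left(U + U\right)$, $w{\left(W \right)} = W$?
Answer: $\frac{\sqrt{6690}}{4} \approx 20.448$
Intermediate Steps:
$z{\left(U \right)} = 2 U \left(5 + U\right)$ ($z{\left(U \right)} = \left(5 + U\right) 2 U = 2 U \left(5 + U\right)$)
$C{\left(Q \right)} = -5 - \frac{1}{Q}$ ($C{\left(Q \right)} = -5 - \frac{1}{Q + \left(Q - Q\right)} = -5 - \frac{1}{Q + 0} = -5 - \frac{1}{Q}$)
$\sqrt{C{\left(z{\left(-4 \right)} \right)} + d} = \sqrt{\left(-5 - \frac{1}{2 \left(-4\right) \left(5 - 4\right)}\right) + 423} = \sqrt{\left(-5 - \frac{1}{2 \left(-4\right) 1}\right) + 423} = \sqrt{\left(-5 - \frac{1}{-8}\right) + 423} = \sqrt{\left(-5 - - \frac{1}{8}\right) + 423} = \sqrt{\left(-5 + \frac{1}{8}\right) + 423} = \sqrt{- \frac{39}{8} + 423} = \sqrt{\frac{3345}{8}} = \frac{\sqrt{6690}}{4}$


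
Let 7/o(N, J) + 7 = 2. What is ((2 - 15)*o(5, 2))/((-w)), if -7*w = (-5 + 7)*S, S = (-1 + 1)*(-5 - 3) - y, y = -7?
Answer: 91/10 ≈ 9.1000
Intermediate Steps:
o(N, J) = -7/5 (o(N, J) = 7/(-7 + 2) = 7/(-5) = 7*(-⅕) = -7/5)
S = 7 (S = (-1 + 1)*(-5 - 3) - 1*(-7) = 0*(-8) + 7 = 0 + 7 = 7)
w = -2 (w = -(-5 + 7)*7/7 = -2*7/7 = -⅐*14 = -2)
((2 - 15)*o(5, 2))/((-w)) = ((2 - 15)*(-7/5))/((-1*(-2))) = -13*(-7/5)/2 = (91/5)*(½) = 91/10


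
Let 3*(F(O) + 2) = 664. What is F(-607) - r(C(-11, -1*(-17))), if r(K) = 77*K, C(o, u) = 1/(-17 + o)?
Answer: 2665/12 ≈ 222.08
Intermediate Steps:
F(O) = 658/3 (F(O) = -2 + (1/3)*664 = -2 + 664/3 = 658/3)
F(-607) - r(C(-11, -1*(-17))) = 658/3 - 77/(-17 - 11) = 658/3 - 77/(-28) = 658/3 - 77*(-1)/28 = 658/3 - 1*(-11/4) = 658/3 + 11/4 = 2665/12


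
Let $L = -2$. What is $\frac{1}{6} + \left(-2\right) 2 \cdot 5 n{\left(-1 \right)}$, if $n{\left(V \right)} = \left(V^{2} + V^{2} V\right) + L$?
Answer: $\frac{241}{6} \approx 40.167$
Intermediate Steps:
$n{\left(V \right)} = -2 + V^{2} + V^{3}$ ($n{\left(V \right)} = \left(V^{2} + V^{2} V\right) - 2 = \left(V^{2} + V^{3}\right) - 2 = -2 + V^{2} + V^{3}$)
$\frac{1}{6} + \left(-2\right) 2 \cdot 5 n{\left(-1 \right)} = \frac{1}{6} + \left(-2\right) 2 \cdot 5 \left(-2 + \left(-1\right)^{2} + \left(-1\right)^{3}\right) = \frac{1}{6} + \left(-4\right) 5 \left(-2 + 1 - 1\right) = \frac{1}{6} - -40 = \frac{1}{6} + 40 = \frac{241}{6}$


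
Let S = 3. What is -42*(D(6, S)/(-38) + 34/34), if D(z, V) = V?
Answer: -735/19 ≈ -38.684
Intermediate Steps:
-42*(D(6, S)/(-38) + 34/34) = -42*(3/(-38) + 34/34) = -42*(3*(-1/38) + 34*(1/34)) = -42*(-3/38 + 1) = -42*35/38 = -735/19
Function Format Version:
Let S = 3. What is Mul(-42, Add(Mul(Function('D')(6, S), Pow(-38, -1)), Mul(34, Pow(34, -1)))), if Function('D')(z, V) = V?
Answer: Rational(-735, 19) ≈ -38.684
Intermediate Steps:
Mul(-42, Add(Mul(Function('D')(6, S), Pow(-38, -1)), Mul(34, Pow(34, -1)))) = Mul(-42, Add(Mul(3, Pow(-38, -1)), Mul(34, Pow(34, -1)))) = Mul(-42, Add(Mul(3, Rational(-1, 38)), Mul(34, Rational(1, 34)))) = Mul(-42, Add(Rational(-3, 38), 1)) = Mul(-42, Rational(35, 38)) = Rational(-735, 19)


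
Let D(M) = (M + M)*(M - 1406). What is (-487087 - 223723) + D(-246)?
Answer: 101974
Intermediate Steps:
D(M) = 2*M*(-1406 + M) (D(M) = (2*M)*(-1406 + M) = 2*M*(-1406 + M))
(-487087 - 223723) + D(-246) = (-487087 - 223723) + 2*(-246)*(-1406 - 246) = -710810 + 2*(-246)*(-1652) = -710810 + 812784 = 101974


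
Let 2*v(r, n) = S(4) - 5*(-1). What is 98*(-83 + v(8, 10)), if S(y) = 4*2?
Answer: -7497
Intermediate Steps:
S(y) = 8
v(r, n) = 13/2 (v(r, n) = (8 - 5*(-1))/2 = (8 + 5)/2 = (1/2)*13 = 13/2)
98*(-83 + v(8, 10)) = 98*(-83 + 13/2) = 98*(-153/2) = -7497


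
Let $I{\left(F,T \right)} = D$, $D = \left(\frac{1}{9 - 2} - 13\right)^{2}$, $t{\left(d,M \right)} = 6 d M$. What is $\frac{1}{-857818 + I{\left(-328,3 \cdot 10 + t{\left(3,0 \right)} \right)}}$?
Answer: $- \frac{49}{42024982} \approx -1.166 \cdot 10^{-6}$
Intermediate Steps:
$t{\left(d,M \right)} = 6 M d$
$D = \frac{8100}{49}$ ($D = \left(\frac{1}{7} - 13\right)^{2} = \left(- \frac{90}{7}\right)^{2} = \frac{8100}{49} \approx 165.31$)
$I{\left(F,T \right)} = \frac{8100}{49}$
$\frac{1}{-857818 + I{\left(-328,3 \cdot 10 + t{\left(3,0 \right)} \right)}} = \frac{1}{-857818 + \frac{8100}{49}} = \frac{1}{- \frac{42024982}{49}} = - \frac{49}{42024982}$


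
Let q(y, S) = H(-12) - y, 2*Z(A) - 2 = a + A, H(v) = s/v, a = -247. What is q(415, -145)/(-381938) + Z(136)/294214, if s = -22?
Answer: 151115695/168557260098 ≈ 0.00089652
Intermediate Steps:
H(v) = -22/v
Z(A) = -245/2 + A/2 (Z(A) = 1 + (-247 + A)/2 = 1 + (-247/2 + A/2) = -245/2 + A/2)
q(y, S) = 11/6 - y (q(y, S) = -22/(-12) - y = -22*(-1/12) - y = 11/6 - y)
q(415, -145)/(-381938) + Z(136)/294214 = (11/6 - 1*415)/(-381938) + (-245/2 + (½)*136)/294214 = (11/6 - 415)*(-1/381938) + (-245/2 + 68)*(1/294214) = -2479/6*(-1/381938) - 109/2*1/294214 = 2479/2291628 - 109/588428 = 151115695/168557260098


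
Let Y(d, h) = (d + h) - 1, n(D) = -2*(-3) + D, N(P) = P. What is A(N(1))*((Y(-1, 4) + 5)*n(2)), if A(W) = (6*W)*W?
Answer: 336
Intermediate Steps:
n(D) = 6 + D
Y(d, h) = -1 + d + h
A(W) = 6*W²
A(N(1))*((Y(-1, 4) + 5)*n(2)) = (6*1²)*(((-1 - 1 + 4) + 5)*(6 + 2)) = (6*1)*((2 + 5)*8) = 6*(7*8) = 6*56 = 336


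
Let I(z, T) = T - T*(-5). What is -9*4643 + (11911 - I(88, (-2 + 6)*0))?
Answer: -29876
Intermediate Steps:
I(z, T) = 6*T (I(z, T) = T - (-5)*T = T + 5*T = 6*T)
-9*4643 + (11911 - I(88, (-2 + 6)*0)) = -9*4643 + (11911 - 6*(-2 + 6)*0) = -41787 + (11911 - 6*4*0) = -41787 + (11911 - 6*0) = -41787 + (11911 - 1*0) = -41787 + (11911 + 0) = -41787 + 11911 = -29876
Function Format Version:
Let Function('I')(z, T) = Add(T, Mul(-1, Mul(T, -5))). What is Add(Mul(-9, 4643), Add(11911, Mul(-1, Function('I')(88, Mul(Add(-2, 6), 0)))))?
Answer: -29876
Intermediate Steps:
Function('I')(z, T) = Mul(6, T) (Function('I')(z, T) = Add(T, Mul(-1, Mul(-5, T))) = Add(T, Mul(5, T)) = Mul(6, T))
Add(Mul(-9, 4643), Add(11911, Mul(-1, Function('I')(88, Mul(Add(-2, 6), 0))))) = Add(Mul(-9, 4643), Add(11911, Mul(-1, Mul(6, Mul(Add(-2, 6), 0))))) = Add(-41787, Add(11911, Mul(-1, Mul(6, Mul(4, 0))))) = Add(-41787, Add(11911, Mul(-1, Mul(6, 0)))) = Add(-41787, Add(11911, Mul(-1, 0))) = Add(-41787, Add(11911, 0)) = Add(-41787, 11911) = -29876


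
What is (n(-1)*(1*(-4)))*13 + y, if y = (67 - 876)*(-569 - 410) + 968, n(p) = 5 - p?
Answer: 792667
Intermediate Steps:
y = 792979 (y = -809*(-979) + 968 = 792011 + 968 = 792979)
(n(-1)*(1*(-4)))*13 + y = ((5 - 1*(-1))*(1*(-4)))*13 + 792979 = ((5 + 1)*(-4))*13 + 792979 = (6*(-4))*13 + 792979 = -24*13 + 792979 = -312 + 792979 = 792667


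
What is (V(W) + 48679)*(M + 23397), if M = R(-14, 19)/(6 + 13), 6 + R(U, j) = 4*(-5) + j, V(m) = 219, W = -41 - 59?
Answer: 21736921328/19 ≈ 1.1440e+9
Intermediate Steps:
W = -100
R(U, j) = -26 + j (R(U, j) = -6 + (4*(-5) + j) = -6 + (-20 + j) = -26 + j)
M = -7/19 (M = (-26 + 19)/(6 + 13) = -7/19 ≈ -0.36842)
(V(W) + 48679)*(M + 23397) = (219 + 48679)*(-7/19 + 23397) = 48898*(444536/19) = 21736921328/19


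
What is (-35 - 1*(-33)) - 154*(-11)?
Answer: 1692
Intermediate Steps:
(-35 - 1*(-33)) - 154*(-11) = (-35 + 33) + 1694 = -2 + 1694 = 1692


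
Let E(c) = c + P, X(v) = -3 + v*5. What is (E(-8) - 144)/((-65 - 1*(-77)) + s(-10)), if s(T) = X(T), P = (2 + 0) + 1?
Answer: 149/41 ≈ 3.6341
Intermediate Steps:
P = 3 (P = 2 + 1 = 3)
X(v) = -3 + 5*v
s(T) = -3 + 5*T
E(c) = 3 + c (E(c) = c + 3 = 3 + c)
(E(-8) - 144)/((-65 - 1*(-77)) + s(-10)) = ((3 - 8) - 144)/((-65 - 1*(-77)) + (-3 + 5*(-10))) = (-5 - 144)/((-65 + 77) + (-3 - 50)) = -149/(12 - 53) = -149/(-41) = -1/41*(-149) = 149/41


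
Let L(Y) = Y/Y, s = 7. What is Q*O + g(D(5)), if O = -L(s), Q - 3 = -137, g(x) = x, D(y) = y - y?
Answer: 134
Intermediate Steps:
L(Y) = 1
D(y) = 0
Q = -134 (Q = 3 - 137 = -134)
O = -1 (O = -1*1 = -1)
Q*O + g(D(5)) = -134*(-1) + 0 = 134 + 0 = 134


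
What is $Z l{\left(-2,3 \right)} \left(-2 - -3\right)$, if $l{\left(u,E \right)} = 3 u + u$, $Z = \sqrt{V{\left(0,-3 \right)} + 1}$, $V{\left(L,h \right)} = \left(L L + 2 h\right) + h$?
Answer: $- 16 i \sqrt{2} \approx - 22.627 i$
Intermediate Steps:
$V{\left(L,h \right)} = L^{2} + 3 h$ ($V{\left(L,h \right)} = \left(L^{2} + 2 h\right) + h = L^{2} + 3 h$)
$Z = 2 i \sqrt{2}$ ($Z = \sqrt{\left(0^{2} + 3 \left(-3\right)\right) + 1} = \sqrt{\left(0 - 9\right) + 1} = \sqrt{-9 + 1} = \sqrt{-8} = 2 i \sqrt{2} \approx 2.8284 i$)
$l{\left(u,E \right)} = 4 u$
$Z l{\left(-2,3 \right)} \left(-2 - -3\right) = 2 i \sqrt{2} \cdot 4 \left(-2\right) \left(-2 - -3\right) = 2 i \sqrt{2} \left(-8\right) \left(-2 + 3\right) = - 16 i \sqrt{2} \cdot 1 = - 16 i \sqrt{2}$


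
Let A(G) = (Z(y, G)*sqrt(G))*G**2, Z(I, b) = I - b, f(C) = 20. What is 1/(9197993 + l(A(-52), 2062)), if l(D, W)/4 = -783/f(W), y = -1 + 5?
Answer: 5/45989182 ≈ 1.0872e-7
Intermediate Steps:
y = 4
A(G) = G**(5/2)*(4 - G) (A(G) = ((4 - G)*sqrt(G))*G**2 = (sqrt(G)*(4 - G))*G**2 = G**(5/2)*(4 - G))
l(D, W) = -783/5 (l(D, W) = 4*(-783/20) = -783/5)
1/(9197993 + l(A(-52), 2062)) = 1/(9197993 - 783/5) = 1/(45989182/5) = 5/45989182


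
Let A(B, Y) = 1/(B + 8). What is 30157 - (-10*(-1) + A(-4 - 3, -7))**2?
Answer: 30036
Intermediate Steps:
A(B, Y) = 1/(8 + B)
30157 - (-10*(-1) + A(-4 - 3, -7))**2 = 30157 - (-10*(-1) + 1/(8 + (-4 - 3)))**2 = 30157 - (10 + 1/(8 - 7))**2 = 30157 - (10 + 1/1)**2 = 30157 - (10 + 1)**2 = 30157 - 1*11**2 = 30157 - 1*121 = 30157 - 121 = 30036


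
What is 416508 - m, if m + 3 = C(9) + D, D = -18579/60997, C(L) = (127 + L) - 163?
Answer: 25407586965/60997 ≈ 4.1654e+5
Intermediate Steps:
C(L) = -36 + L
D = -18579/60997 (D = -18579*1/60997 = -18579/60997 ≈ -0.30459)
m = -1848489/60997 (m = -3 + ((-36 + 9) - 18579/60997) = -3 + (-27 - 18579/60997) = -3 - 1665498/60997 = -1848489/60997 ≈ -30.305)
416508 - m = 416508 - 1*(-1848489/60997) = 416508 + 1848489/60997 = 25407586965/60997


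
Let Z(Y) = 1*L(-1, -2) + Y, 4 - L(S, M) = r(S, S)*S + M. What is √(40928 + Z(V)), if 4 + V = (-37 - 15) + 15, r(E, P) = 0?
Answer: √40893 ≈ 202.22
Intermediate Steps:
V = -41 (V = -4 + ((-37 - 15) + 15) = -4 + (-52 + 15) = -4 - 37 = -41)
L(S, M) = 4 - M (L(S, M) = 4 - (0*S + M) = 4 - (0 + M) = 4 - M)
Z(Y) = 6 + Y (Z(Y) = 1*(4 - 1*(-2)) + Y = 1*(4 + 2) + Y = 1*6 + Y = 6 + Y)
√(40928 + Z(V)) = √(40928 + (6 - 41)) = √(40928 - 35) = √40893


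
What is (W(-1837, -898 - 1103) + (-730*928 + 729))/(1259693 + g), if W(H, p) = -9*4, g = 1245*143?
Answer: -676747/1437728 ≈ -0.47071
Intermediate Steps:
g = 178035
W(H, p) = -36
(W(-1837, -898 - 1103) + (-730*928 + 729))/(1259693 + g) = (-36 + (-730*928 + 729))/(1259693 + 178035) = (-36 + (-677440 + 729))/1437728 = (-36 - 676711)*(1/1437728) = -676747*1/1437728 = -676747/1437728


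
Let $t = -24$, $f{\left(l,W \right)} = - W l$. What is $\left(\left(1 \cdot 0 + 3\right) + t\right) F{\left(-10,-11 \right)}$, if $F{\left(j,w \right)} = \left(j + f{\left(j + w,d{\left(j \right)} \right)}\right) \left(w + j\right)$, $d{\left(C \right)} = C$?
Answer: $-97020$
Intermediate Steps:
$f{\left(l,W \right)} = - W l$
$F{\left(j,w \right)} = \left(j + w\right) \left(j - j \left(j + w\right)\right)$ ($F{\left(j,w \right)} = \left(j - j \left(j + w\right)\right) \left(w + j\right) = \left(j - j \left(j + w\right)\right) \left(j + w\right) = \left(j + w\right) \left(j - j \left(j + w\right)\right)$)
$\left(\left(1 \cdot 0 + 3\right) + t\right) F{\left(-10,-11 \right)} = \left(\left(1 \cdot 0 + 3\right) - 24\right) \left(- 10 \left(-10 - 11 - - 10 \left(-10 - 11\right) - - 11 \left(-10 - 11\right)\right)\right) = \left(\left(0 + 3\right) - 24\right) \left(- 10 \left(-10 - 11 - \left(-10\right) \left(-21\right) - \left(-11\right) \left(-21\right)\right)\right) = \left(3 - 24\right) \left(- 10 \left(-10 - 11 - 210 - 231\right)\right) = - 21 \left(\left(-10\right) \left(-462\right)\right) = \left(-21\right) 4620 = -97020$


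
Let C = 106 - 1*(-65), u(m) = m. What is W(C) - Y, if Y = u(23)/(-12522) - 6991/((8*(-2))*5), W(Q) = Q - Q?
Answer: -43769731/500880 ≈ -87.386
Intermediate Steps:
C = 171 (C = 106 + 65 = 171)
W(Q) = 0
Y = 43769731/500880 (Y = 23/(-12522) - 6991/((8*(-2))*5) = 23*(-1/12522) - 6991/((-16*5)) = -23/12522 - 6991/(-80) = -23/12522 - 6991*(-1/80) = -23/12522 + 6991/80 = 43769731/500880 ≈ 87.386)
W(C) - Y = 0 - 1*43769731/500880 = 0 - 43769731/500880 = -43769731/500880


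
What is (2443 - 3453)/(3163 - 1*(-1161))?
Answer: -505/2162 ≈ -0.23358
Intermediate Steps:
(2443 - 3453)/(3163 - 1*(-1161)) = -1010/(3163 + 1161) = -1010/4324 = -1010*1/4324 = -505/2162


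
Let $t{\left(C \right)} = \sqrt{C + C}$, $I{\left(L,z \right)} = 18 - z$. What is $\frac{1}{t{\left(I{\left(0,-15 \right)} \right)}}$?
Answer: $\frac{\sqrt{66}}{66} \approx 0.12309$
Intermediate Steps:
$t{\left(C \right)} = \sqrt{2} \sqrt{C}$ ($t{\left(C \right)} = \sqrt{2 C} = \sqrt{2} \sqrt{C}$)
$\frac{1}{t{\left(I{\left(0,-15 \right)} \right)}} = \frac{1}{\sqrt{2} \sqrt{18 - -15}} = \frac{1}{\sqrt{2} \sqrt{18 + 15}} = \frac{1}{\sqrt{2} \sqrt{33}} = \frac{1}{\sqrt{66}} = \frac{\sqrt{66}}{66}$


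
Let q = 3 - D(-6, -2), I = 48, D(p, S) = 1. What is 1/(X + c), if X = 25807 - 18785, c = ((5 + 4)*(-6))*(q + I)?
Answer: 1/4322 ≈ 0.00023137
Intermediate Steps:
q = 2 (q = 3 - 1*1 = 3 - 1 = 2)
c = -2700 (c = ((5 + 4)*(-6))*(2 + 48) = (9*(-6))*50 = -54*50 = -2700)
X = 7022
1/(X + c) = 1/(7022 - 2700) = 1/4322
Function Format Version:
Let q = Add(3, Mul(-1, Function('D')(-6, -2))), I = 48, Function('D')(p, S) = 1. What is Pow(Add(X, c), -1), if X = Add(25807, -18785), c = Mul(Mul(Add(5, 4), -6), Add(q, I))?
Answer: Rational(1, 4322) ≈ 0.00023137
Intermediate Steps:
q = 2 (q = Add(3, Mul(-1, 1)) = Add(3, -1) = 2)
c = -2700 (c = Mul(Mul(Add(5, 4), -6), Add(2, 48)) = Mul(Mul(9, -6), 50) = Mul(-54, 50) = -2700)
X = 7022
Pow(Add(X, c), -1) = Pow(Add(7022, -2700), -1) = Pow(4322, -1) = Rational(1, 4322)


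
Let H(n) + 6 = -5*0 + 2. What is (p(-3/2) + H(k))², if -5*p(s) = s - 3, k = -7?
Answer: 961/100 ≈ 9.6100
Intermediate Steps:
p(s) = ⅗ - s/5 (p(s) = -(s - 3)/5 = -(-3 + s)/5 = ⅗ - s/5)
H(n) = -4 (H(n) = -6 + (-5*0 + 2) = -6 + (0 + 2) = -6 + 2 = -4)
(p(-3/2) + H(k))² = ((⅗ - (-3)/(5*2)) - 4)² = ((⅗ - ⅕*(-3/2)) - 4)² = ((⅗ + 3/10) - 4)² = (9/10 - 4)² = (-31/10)² = 961/100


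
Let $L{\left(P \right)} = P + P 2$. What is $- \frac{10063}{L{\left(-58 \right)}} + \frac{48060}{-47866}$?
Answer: $\frac{8160571}{143598} \approx 56.829$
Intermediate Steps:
$L{\left(P \right)} = 3 P$ ($L{\left(P \right)} = P + 2 P = 3 P$)
$- \frac{10063}{L{\left(-58 \right)}} + \frac{48060}{-47866} = - \frac{10063}{3 \left(-58\right)} + \frac{48060}{-47866} = - \frac{10063}{-174} + 48060 \left(- \frac{1}{47866}\right) = \left(-10063\right) \left(- \frac{1}{174}\right) - \frac{24030}{23933} = \frac{347}{6} - \frac{24030}{23933} = \frac{8160571}{143598}$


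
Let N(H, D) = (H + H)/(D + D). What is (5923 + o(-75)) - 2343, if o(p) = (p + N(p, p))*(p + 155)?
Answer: -2340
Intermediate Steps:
N(H, D) = H/D (N(H, D) = (2*H)/((2*D)) = (2*H)*(1/(2*D)) = H/D)
o(p) = (1 + p)*(155 + p) (o(p) = (p + p/p)*(p + 155) = (p + 1)*(155 + p) = (1 + p)*(155 + p))
(5923 + o(-75)) - 2343 = (5923 + (155 + (-75)**2 + 156*(-75))) - 2343 = (5923 + (155 + 5625 - 11700)) - 2343 = (5923 - 5920) - 2343 = 3 - 2343 = -2340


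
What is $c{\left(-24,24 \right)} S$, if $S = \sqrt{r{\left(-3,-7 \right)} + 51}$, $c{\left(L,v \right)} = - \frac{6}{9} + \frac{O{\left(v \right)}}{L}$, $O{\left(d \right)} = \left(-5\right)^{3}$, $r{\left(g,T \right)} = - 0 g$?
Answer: $\frac{109 \sqrt{51}}{24} \approx 32.434$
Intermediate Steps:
$r{\left(g,T \right)} = 0$ ($r{\left(g,T \right)} = \left(-1\right) 0 = 0$)
$O{\left(d \right)} = -125$
$c{\left(L,v \right)} = - \frac{2}{3} - \frac{125}{L}$ ($c{\left(L,v \right)} = - \frac{6}{9} - \frac{125}{L} = \left(-6\right) \frac{1}{9} - \frac{125}{L} = - \frac{2}{3} - \frac{125}{L}$)
$S = \sqrt{51}$ ($S = \sqrt{0 + 51} = \sqrt{51} \approx 7.1414$)
$c{\left(-24,24 \right)} S = \left(- \frac{2}{3} - \frac{125}{-24}\right) \sqrt{51} = \left(- \frac{2}{3} - - \frac{125}{24}\right) \sqrt{51} = \left(- \frac{2}{3} + \frac{125}{24}\right) \sqrt{51} = \frac{109 \sqrt{51}}{24}$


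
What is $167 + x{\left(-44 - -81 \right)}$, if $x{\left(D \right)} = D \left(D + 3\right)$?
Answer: $1647$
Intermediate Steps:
$x{\left(D \right)} = D \left(3 + D\right)$
$167 + x{\left(-44 - -81 \right)} = 167 + \left(-44 - -81\right) \left(3 - -37\right) = 167 + \left(-44 + 81\right) \left(3 + \left(-44 + 81\right)\right) = 167 + 37 \left(3 + 37\right) = 167 + 37 \cdot 40 = 167 + 1480 = 1647$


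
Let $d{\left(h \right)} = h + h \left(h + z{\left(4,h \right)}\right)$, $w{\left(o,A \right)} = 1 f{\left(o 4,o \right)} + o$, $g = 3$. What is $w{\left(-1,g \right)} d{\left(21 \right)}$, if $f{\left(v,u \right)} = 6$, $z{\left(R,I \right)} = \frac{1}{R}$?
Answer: $\frac{9345}{4} \approx 2336.3$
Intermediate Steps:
$w{\left(o,A \right)} = 6 + o$ ($w{\left(o,A \right)} = 1 \cdot 6 + o = 6 + o$)
$d{\left(h \right)} = h + h \left(\frac{1}{4} + h\right)$ ($d{\left(h \right)} = h + h \left(h + \frac{1}{4}\right) = h + h \left(\frac{1}{4} + h\right)$)
$w{\left(-1,g \right)} d{\left(21 \right)} = \left(6 - 1\right) \frac{1}{4} \cdot 21 \left(5 + 4 \cdot 21\right) = 5 \cdot \frac{1}{4} \cdot 21 \left(5 + 84\right) = 5 \cdot \frac{1}{4} \cdot 21 \cdot 89 = 5 \cdot \frac{1869}{4} = \frac{9345}{4}$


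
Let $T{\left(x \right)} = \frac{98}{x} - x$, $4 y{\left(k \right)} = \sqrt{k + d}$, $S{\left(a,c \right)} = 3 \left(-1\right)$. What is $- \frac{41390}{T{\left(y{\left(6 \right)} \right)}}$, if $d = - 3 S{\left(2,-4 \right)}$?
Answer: $- \frac{165560 \sqrt{15}}{1553} \approx -412.89$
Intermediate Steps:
$S{\left(a,c \right)} = -3$
$d = 9$ ($d = \left(-3\right) \left(-3\right) = 9$)
$y{\left(k \right)} = \frac{\sqrt{9 + k}}{4}$ ($y{\left(k \right)} = \frac{\sqrt{k + 9}}{4} = \frac{\sqrt{9 + k}}{4}$)
$T{\left(x \right)} = - x + \frac{98}{x}$
$- \frac{41390}{T{\left(y{\left(6 \right)} \right)}} = - \frac{41390}{- \frac{\sqrt{9 + 6}}{4} + \frac{98}{\frac{1}{4} \sqrt{9 + 6}}} = - \frac{41390}{- \frac{\sqrt{15}}{4} + \frac{98}{\frac{1}{4} \sqrt{15}}} = - \frac{41390}{- \frac{\sqrt{15}}{4} + 98 \frac{4 \sqrt{15}}{15}} = - \frac{41390}{- \frac{\sqrt{15}}{4} + \frac{392 \sqrt{15}}{15}} = - \frac{41390}{\frac{1553}{60} \sqrt{15}} = - 41390 \frac{4 \sqrt{15}}{1553} = - \frac{165560 \sqrt{15}}{1553}$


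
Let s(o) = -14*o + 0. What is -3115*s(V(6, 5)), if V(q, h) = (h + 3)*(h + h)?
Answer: 3488800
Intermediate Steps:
V(q, h) = 2*h*(3 + h) (V(q, h) = (3 + h)*(2*h) = 2*h*(3 + h))
s(o) = -14*o
-3115*s(V(6, 5)) = -(-43610)*2*5*(3 + 5) = -(-43610)*2*5*8 = -(-43610)*80 = -3115*(-1120) = 3488800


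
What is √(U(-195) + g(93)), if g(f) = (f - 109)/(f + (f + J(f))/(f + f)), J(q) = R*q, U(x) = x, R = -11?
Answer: I*√23617/11 ≈ 13.971*I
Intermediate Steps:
J(q) = -11*q
g(f) = (-109 + f)/(-5 + f) (g(f) = (f - 109)/(f + (f - 11*f)/(f + f)) = (-109 + f)/(f + (-10*f)/((2*f))) = (-109 + f)/(f + (-10*f)*(1/(2*f))) = (-109 + f)/(f - 5) = (-109 + f)/(-5 + f))
√(U(-195) + g(93)) = √(-195 + (-109 + 93)/(-5 + 93)) = √(-195 - 16/88) = √(-195 + (1/88)*(-16)) = √(-195 - 2/11) = √(-2147/11) = I*√23617/11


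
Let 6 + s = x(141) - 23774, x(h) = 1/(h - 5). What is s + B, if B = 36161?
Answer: 1683817/136 ≈ 12381.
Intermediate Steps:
x(h) = 1/(-5 + h)
s = -3234079/136 (s = -6 + (1/(-5 + 141) - 23774) = -6 + (1/136 - 23774) = -6 - 3233263/136 = -3234079/136 ≈ -23780.)
s + B = -3234079/136 + 36161 = 1683817/136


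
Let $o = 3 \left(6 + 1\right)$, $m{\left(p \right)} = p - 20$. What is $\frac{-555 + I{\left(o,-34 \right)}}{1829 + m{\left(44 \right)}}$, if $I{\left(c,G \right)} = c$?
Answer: $- \frac{534}{1853} \approx -0.28818$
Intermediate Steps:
$m{\left(p \right)} = -20 + p$ ($m{\left(p \right)} = p - 20 = -20 + p$)
$o = 21$ ($o = 3 \cdot 7 = 21$)
$\frac{-555 + I{\left(o,-34 \right)}}{1829 + m{\left(44 \right)}} = \frac{-555 + 21}{1829 + \left(-20 + 44\right)} = - \frac{534}{1829 + 24} = - \frac{534}{1853}$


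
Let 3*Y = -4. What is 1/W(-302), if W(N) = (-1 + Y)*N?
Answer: 3/2114 ≈ 0.0014191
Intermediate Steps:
Y = -4/3 (Y = (⅓)*(-4) = -4/3 ≈ -1.3333)
W(N) = -7*N/3 (W(N) = (-1 - 4/3)*N = -7*N/3)
1/W(-302) = 1/(-7/3*(-302)) = 1/(2114/3) = 3/2114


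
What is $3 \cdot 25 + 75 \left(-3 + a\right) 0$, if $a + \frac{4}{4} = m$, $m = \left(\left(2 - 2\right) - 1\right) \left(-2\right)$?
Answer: $75$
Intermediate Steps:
$m = 2$ ($m = \left(0 - 1\right) \left(-2\right) = \left(-1\right) \left(-2\right) = 2$)
$a = 1$ ($a = -1 + 2 = 1$)
$3 \cdot 25 + 75 \left(-3 + a\right) 0 = 3 \cdot 25 + 75 \left(-3 + 1\right) 0 = 75 + 75 \left(\left(-2\right) 0\right) = 75 + 75 \cdot 0 = 75 + 0 = 75$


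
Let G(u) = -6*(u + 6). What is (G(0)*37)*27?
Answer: -35964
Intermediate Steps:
G(u) = -36 - 6*u (G(u) = -6*(6 + u) = -36 - 6*u)
(G(0)*37)*27 = ((-36 - 6*0)*37)*27 = ((-36 + 0)*37)*27 = -36*37*27 = -1332*27 = -35964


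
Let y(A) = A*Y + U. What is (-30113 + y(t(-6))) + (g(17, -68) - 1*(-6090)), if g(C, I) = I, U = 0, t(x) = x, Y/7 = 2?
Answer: -24175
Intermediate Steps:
Y = 14 (Y = 7*2 = 14)
y(A) = 14*A (y(A) = A*14 + 0 = 14*A + 0 = 14*A)
(-30113 + y(t(-6))) + (g(17, -68) - 1*(-6090)) = (-30113 + 14*(-6)) + (-68 - 1*(-6090)) = (-30113 - 84) + (-68 + 6090) = -30197 + 6022 = -24175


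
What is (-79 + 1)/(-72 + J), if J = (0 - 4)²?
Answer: 39/28 ≈ 1.3929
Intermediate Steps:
J = 16 (J = (-4)² = 16)
(-79 + 1)/(-72 + J) = (-79 + 1)/(-72 + 16) = -78/(-56) = -1/56*(-78) = 39/28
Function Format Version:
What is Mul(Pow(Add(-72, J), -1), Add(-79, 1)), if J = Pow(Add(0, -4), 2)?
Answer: Rational(39, 28) ≈ 1.3929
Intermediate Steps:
J = 16 (J = Pow(-4, 2) = 16)
Mul(Pow(Add(-72, J), -1), Add(-79, 1)) = Mul(Pow(Add(-72, 16), -1), Add(-79, 1)) = Mul(Pow(-56, -1), -78) = Mul(Rational(-1, 56), -78) = Rational(39, 28)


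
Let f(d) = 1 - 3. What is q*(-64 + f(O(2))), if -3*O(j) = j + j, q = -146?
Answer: 9636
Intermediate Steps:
O(j) = -2*j/3 (O(j) = -(j + j)/3 = -2*j/3)
f(d) = -2
q*(-64 + f(O(2))) = -146*(-64 - 2) = -146*(-66) = 9636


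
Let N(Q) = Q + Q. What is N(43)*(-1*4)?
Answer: -344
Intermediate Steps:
N(Q) = 2*Q
N(43)*(-1*4) = (2*43)*(-1*4) = 86*(-4) = -344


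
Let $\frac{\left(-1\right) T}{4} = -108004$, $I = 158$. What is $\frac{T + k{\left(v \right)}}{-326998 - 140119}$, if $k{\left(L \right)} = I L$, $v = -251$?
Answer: $- \frac{392358}{467117} \approx -0.83996$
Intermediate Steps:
$T = 432016$ ($T = \left(-4\right) \left(-108004\right) = 432016$)
$k{\left(L \right)} = 158 L$
$\frac{T + k{\left(v \right)}}{-326998 - 140119} = \frac{432016 + 158 \left(-251\right)}{-326998 - 140119} = \frac{432016 - 39658}{-467117} = 392358 \left(- \frac{1}{467117}\right) = - \frac{392358}{467117}$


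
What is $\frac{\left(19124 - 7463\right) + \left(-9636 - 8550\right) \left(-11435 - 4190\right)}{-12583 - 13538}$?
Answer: $- \frac{94722637}{8707} \approx -10879.0$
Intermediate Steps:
$\frac{\left(19124 - 7463\right) + \left(-9636 - 8550\right) \left(-11435 - 4190\right)}{-12583 - 13538} = \frac{11661 - -284156250}{-26121} = \left(11661 + 284156250\right) \left(- \frac{1}{26121}\right) = 284167911 \left(- \frac{1}{26121}\right) = - \frac{94722637}{8707}$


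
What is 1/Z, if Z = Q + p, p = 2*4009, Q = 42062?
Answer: 1/50080 ≈ 1.9968e-5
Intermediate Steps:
p = 8018
Z = 50080 (Z = 42062 + 8018 = 50080)
1/Z = 1/50080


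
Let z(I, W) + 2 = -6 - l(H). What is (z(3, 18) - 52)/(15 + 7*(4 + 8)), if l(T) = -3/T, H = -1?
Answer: -7/11 ≈ -0.63636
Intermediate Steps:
z(I, W) = -11 (z(I, W) = -2 + (-6 - (-3)/(-1)) = -2 + (-6 - (-3)*(-1)) = -2 + (-6 - 1*3) = -2 + (-6 - 3) = -2 - 9 = -11)
(z(3, 18) - 52)/(15 + 7*(4 + 8)) = (-11 - 52)/(15 + 7*(4 + 8)) = -63/(15 + 7*12) = -63/(15 + 84) = -63/99 = -63*1/99 = -7/11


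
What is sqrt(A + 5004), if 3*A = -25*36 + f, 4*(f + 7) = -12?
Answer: sqrt(42306)/3 ≈ 68.561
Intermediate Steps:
f = -10 (f = -7 + (1/4)*(-12) = -7 - 3 = -10)
A = -910/3 (A = (-25*36 - 10)/3 = (-900 - 10)/3 = (1/3)*(-910) = -910/3 ≈ -303.33)
sqrt(A + 5004) = sqrt(-910/3 + 5004) = sqrt(14102/3) = sqrt(42306)/3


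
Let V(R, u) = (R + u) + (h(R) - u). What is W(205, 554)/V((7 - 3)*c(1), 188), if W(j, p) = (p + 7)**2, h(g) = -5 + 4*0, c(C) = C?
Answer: -314721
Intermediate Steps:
h(g) = -5 (h(g) = -5 + 0 = -5)
W(j, p) = (7 + p)**2
V(R, u) = -5 + R (V(R, u) = (R + u) + (-5 - u) = -5 + R)
W(205, 554)/V((7 - 3)*c(1), 188) = (7 + 554)**2/(-5 + (7 - 3)*1) = 561**2/(-5 + 4*1) = 314721/(-5 + 4) = 314721/(-1) = 314721*(-1) = -314721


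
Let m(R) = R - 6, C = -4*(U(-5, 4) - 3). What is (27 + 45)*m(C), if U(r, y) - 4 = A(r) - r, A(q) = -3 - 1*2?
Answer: -720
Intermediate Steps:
A(q) = -5 (A(q) = -3 - 2 = -5)
U(r, y) = -1 - r (U(r, y) = 4 + (-5 - r) = -1 - r)
C = -4 (C = -4*((-1 - 1*(-5)) - 3) = -4*((-1 + 5) - 3) = -4*(4 - 3) = -4*1 = -4)
m(R) = -6 + R
(27 + 45)*m(C) = (27 + 45)*(-6 - 4) = 72*(-10) = -720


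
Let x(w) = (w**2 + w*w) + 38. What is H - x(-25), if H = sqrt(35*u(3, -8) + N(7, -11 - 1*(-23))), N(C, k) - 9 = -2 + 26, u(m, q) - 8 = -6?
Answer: -1288 + sqrt(103) ≈ -1277.9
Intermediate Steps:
u(m, q) = 2 (u(m, q) = 8 - 6 = 2)
x(w) = 38 + 2*w**2 (x(w) = (w**2 + w**2) + 38 = 2*w**2 + 38 = 38 + 2*w**2)
N(C, k) = 33 (N(C, k) = 9 + (-2 + 26) = 9 + 24 = 33)
H = sqrt(103) (H = sqrt(35*2 + 33) = sqrt(70 + 33) = sqrt(103) ≈ 10.149)
H - x(-25) = sqrt(103) - (38 + 2*(-25)**2) = sqrt(103) - (38 + 2*625) = sqrt(103) - (38 + 1250) = sqrt(103) - 1*1288 = sqrt(103) - 1288 = -1288 + sqrt(103)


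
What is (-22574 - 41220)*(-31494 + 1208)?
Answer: 1932065084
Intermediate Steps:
(-22574 - 41220)*(-31494 + 1208) = -63794*(-30286) = 1932065084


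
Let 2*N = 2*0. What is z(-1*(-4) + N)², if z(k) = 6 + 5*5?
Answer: 961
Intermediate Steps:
N = 0 (N = (2*0)/2 = (½)*0 = 0)
z(k) = 31 (z(k) = 6 + 25 = 31)
z(-1*(-4) + N)² = 31² = 961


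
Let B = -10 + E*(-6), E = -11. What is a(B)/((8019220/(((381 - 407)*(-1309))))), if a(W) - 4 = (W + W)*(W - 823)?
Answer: -13288730/36451 ≈ -364.56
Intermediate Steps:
B = 56 (B = -10 - 11*(-6) = -10 + 66 = 56)
a(W) = 4 + 2*W*(-823 + W) (a(W) = 4 + (W + W)*(W - 823) = 4 + (2*W)*(-823 + W) = 4 + 2*W*(-823 + W))
a(B)/((8019220/(((381 - 407)*(-1309))))) = (4 - 1646*56 + 2*56²)/((8019220/(((381 - 407)*(-1309))))) = (4 - 92176 + 2*3136)/((8019220/((-26*(-1309))))) = (4 - 92176 + 6272)/((8019220/34034)) = -85900/(8019220*(1/34034)) = -85900/364510/1547 = -85900*1547/364510 = -13288730/36451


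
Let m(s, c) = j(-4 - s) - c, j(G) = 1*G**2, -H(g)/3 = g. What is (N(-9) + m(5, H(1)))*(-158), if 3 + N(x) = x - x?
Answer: -12798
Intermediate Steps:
H(g) = -3*g
j(G) = G**2
N(x) = -3 (N(x) = -3 + (x - x) = -3 + 0 = -3)
m(s, c) = (-4 - s)**2 - c
(N(-9) + m(5, H(1)))*(-158) = (-3 + ((4 + 5)**2 - (-3)))*(-158) = (-3 + (9**2 - 1*(-3)))*(-158) = (-3 + (81 + 3))*(-158) = (-3 + 84)*(-158) = 81*(-158) = -12798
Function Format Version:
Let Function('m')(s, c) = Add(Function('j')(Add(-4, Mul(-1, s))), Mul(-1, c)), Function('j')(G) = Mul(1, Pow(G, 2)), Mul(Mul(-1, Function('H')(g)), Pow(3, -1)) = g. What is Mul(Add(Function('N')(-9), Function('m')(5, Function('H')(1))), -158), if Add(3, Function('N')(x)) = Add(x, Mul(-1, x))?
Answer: -12798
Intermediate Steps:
Function('H')(g) = Mul(-3, g)
Function('j')(G) = Pow(G, 2)
Function('N')(x) = -3 (Function('N')(x) = Add(-3, Add(x, Mul(-1, x))) = Add(-3, 0) = -3)
Function('m')(s, c) = Add(Pow(Add(-4, Mul(-1, s)), 2), Mul(-1, c))
Mul(Add(Function('N')(-9), Function('m')(5, Function('H')(1))), -158) = Mul(Add(-3, Add(Pow(Add(4, 5), 2), Mul(-1, Mul(-3, 1)))), -158) = Mul(Add(-3, Add(Pow(9, 2), Mul(-1, -3))), -158) = Mul(Add(-3, Add(81, 3)), -158) = Mul(Add(-3, 84), -158) = Mul(81, -158) = -12798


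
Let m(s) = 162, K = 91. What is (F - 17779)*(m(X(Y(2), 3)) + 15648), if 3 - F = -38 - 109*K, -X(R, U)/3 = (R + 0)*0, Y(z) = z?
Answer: -123618390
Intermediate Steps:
X(R, U) = 0 (X(R, U) = -3*(R + 0)*0 = -3*R*0 = -3*0 = 0)
F = 9960 (F = 3 - (-38 - 109*91) = 3 - (-38 - 9919) = 3 - 1*(-9957) = 3 + 9957 = 9960)
(F - 17779)*(m(X(Y(2), 3)) + 15648) = (9960 - 17779)*(162 + 15648) = -7819*15810 = -123618390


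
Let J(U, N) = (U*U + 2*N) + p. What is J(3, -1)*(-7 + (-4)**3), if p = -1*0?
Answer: -497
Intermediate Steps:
p = 0
J(U, N) = U**2 + 2*N (J(U, N) = (U*U + 2*N) + 0 = (U**2 + 2*N) + 0 = U**2 + 2*N)
J(3, -1)*(-7 + (-4)**3) = (3**2 + 2*(-1))*(-7 + (-4)**3) = (9 - 2)*(-7 - 64) = 7*(-71) = -497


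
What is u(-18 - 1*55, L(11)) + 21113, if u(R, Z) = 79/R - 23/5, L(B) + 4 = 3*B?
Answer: 7704171/365 ≈ 21107.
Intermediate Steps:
L(B) = -4 + 3*B
u(R, Z) = -23/5 + 79/R (u(R, Z) = 79/R - 23*⅕ = 79/R - 23/5 = -23/5 + 79/R)
u(-18 - 1*55, L(11)) + 21113 = (-23/5 + 79/(-18 - 1*55)) + 21113 = (-23/5 + 79/(-18 - 55)) + 21113 = (-23/5 + 79/(-73)) + 21113 = (-23/5 + 79*(-1/73)) + 21113 = (-23/5 - 79/73) + 21113 = -2074/365 + 21113 = 7704171/365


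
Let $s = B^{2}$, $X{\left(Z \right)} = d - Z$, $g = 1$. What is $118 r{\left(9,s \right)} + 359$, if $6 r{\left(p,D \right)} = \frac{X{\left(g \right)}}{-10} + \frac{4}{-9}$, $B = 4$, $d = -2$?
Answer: $\frac{96163}{270} \approx 356.16$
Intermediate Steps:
$X{\left(Z \right)} = -2 - Z$
$s = 16$ ($s = 4^{2} = 16$)
$r{\left(p,D \right)} = - \frac{13}{540}$ ($r{\left(p,D \right)} = \frac{\frac{-2 - 1}{-10} + \frac{4}{-9}}{6} = \frac{\left(-2 - 1\right) \left(- \frac{1}{10}\right) + 4 \left(- \frac{1}{9}\right)}{6} = \frac{\left(-3\right) \left(- \frac{1}{10}\right) - \frac{4}{9}}{6} = \frac{\frac{3}{10} - \frac{4}{9}}{6} = \frac{1}{6} \left(- \frac{13}{90}\right) = - \frac{13}{540}$)
$118 r{\left(9,s \right)} + 359 = 118 \left(- \frac{13}{540}\right) + 359 = - \frac{767}{270} + 359 = \frac{96163}{270}$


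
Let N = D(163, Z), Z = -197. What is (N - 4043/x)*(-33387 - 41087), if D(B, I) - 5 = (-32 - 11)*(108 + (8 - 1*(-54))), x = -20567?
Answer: 11188816768808/20567 ≈ 5.4402e+8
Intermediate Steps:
D(B, I) = -7305 (D(B, I) = 5 + (-32 - 11)*(108 + (8 - 1*(-54))) = 5 - 43*(108 + (8 + 54)) = 5 - 43*(108 + 62) = 5 - 43*170 = 5 - 7310 = -7305)
N = -7305
(N - 4043/x)*(-33387 - 41087) = (-7305 - 4043/(-20567))*(-33387 - 41087) = (-7305 - 4043*(-1/20567))*(-74474) = (-7305 + 4043/20567)*(-74474) = -150237892/20567*(-74474) = 11188816768808/20567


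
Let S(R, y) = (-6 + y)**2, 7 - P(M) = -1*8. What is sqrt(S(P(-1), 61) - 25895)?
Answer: I*sqrt(22870) ≈ 151.23*I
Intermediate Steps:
P(M) = 15 (P(M) = 7 - (-1)*8 = 7 - 1*(-8) = 7 + 8 = 15)
sqrt(S(P(-1), 61) - 25895) = sqrt((-6 + 61)**2 - 25895) = sqrt(55**2 - 25895) = sqrt(3025 - 25895) = sqrt(-22870) = I*sqrt(22870)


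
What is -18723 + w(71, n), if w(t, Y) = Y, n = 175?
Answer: -18548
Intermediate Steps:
-18723 + w(71, n) = -18723 + 175 = -18548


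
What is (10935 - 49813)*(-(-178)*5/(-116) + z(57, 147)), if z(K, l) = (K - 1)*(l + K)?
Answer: -12871475533/29 ≈ -4.4384e+8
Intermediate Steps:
z(K, l) = (-1 + K)*(K + l)
(10935 - 49813)*(-(-178)*5/(-116) + z(57, 147)) = (10935 - 49813)*(-(-178)*5/(-116) + (57² - 1*57 - 1*147 + 57*147)) = -38878*(-(-178)*5*(-1/116) + (3249 - 57 - 147 + 8379)) = -38878*(-(-178)*(-5)/116 + 11424) = -38878*(-1*445/58 + 11424) = -38878*(-445/58 + 11424) = -38878*662147/58 = -12871475533/29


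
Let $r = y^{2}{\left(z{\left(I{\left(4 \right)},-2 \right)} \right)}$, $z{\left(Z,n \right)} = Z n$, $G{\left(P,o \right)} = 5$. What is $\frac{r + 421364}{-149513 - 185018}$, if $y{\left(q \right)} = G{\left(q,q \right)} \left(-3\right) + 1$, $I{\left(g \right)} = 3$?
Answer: $- \frac{421560}{334531} \approx -1.2602$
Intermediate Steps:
$y{\left(q \right)} = -14$ ($y{\left(q \right)} = 5 \left(-3\right) + 1 = -15 + 1 = -14$)
$r = 196$ ($r = \left(-14\right)^{2} = 196$)
$\frac{r + 421364}{-149513 - 185018} = \frac{196 + 421364}{-149513 - 185018} = \frac{421560}{-334531} = 421560 \left(- \frac{1}{334531}\right) = - \frac{421560}{334531}$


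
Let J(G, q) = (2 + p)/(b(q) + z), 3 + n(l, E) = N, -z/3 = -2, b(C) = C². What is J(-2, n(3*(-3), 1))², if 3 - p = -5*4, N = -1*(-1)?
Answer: 25/4 ≈ 6.2500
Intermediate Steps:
N = 1
z = 6 (z = -3*(-2) = 6)
n(l, E) = -2 (n(l, E) = -3 + 1 = -2)
p = 23 (p = 3 - (-5)*4 = 3 - 1*(-20) = 3 + 20 = 23)
J(G, q) = 25/(6 + q²) (J(G, q) = (2 + 23)/(q² + 6) = 25/(6 + q²))
J(-2, n(3*(-3), 1))² = (25/(6 + (-2)²))² = (25/(6 + 4))² = (25/10)² = (25*(⅒))² = (5/2)² = 25/4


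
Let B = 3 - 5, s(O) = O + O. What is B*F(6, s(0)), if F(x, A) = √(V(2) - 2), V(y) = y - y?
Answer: -2*I*√2 ≈ -2.8284*I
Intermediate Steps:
s(O) = 2*O
V(y) = 0
F(x, A) = I*√2 (F(x, A) = √(0 - 2) = √(-2) = I*√2)
B = -2
B*F(6, s(0)) = -2*I*√2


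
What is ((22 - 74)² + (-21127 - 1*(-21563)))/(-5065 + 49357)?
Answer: 785/11073 ≈ 0.070893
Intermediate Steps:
((22 - 74)² + (-21127 - 1*(-21563)))/(-5065 + 49357) = ((-52)² + (-21127 + 21563))/44292 = (2704 + 436)*(1/44292) = 3140*(1/44292) = 785/11073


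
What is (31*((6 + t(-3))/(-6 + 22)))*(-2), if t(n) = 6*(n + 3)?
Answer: -93/4 ≈ -23.250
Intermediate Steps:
t(n) = 18 + 6*n (t(n) = 6*(3 + n) = 18 + 6*n)
(31*((6 + t(-3))/(-6 + 22)))*(-2) = (31*((6 + (18 + 6*(-3)))/(-6 + 22)))*(-2) = (31*((6 + (18 - 18))/16))*(-2) = (31*((6 + 0)*(1/16)))*(-2) = (31*(6*(1/16)))*(-2) = (31*(3/8))*(-2) = (93/8)*(-2) = -93/4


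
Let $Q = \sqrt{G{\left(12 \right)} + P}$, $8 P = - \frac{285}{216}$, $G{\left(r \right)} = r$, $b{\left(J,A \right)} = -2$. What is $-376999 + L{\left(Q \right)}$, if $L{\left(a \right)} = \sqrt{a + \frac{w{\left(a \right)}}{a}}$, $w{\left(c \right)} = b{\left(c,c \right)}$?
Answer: $-376999 + \frac{6817^{\frac{3}{4}} \sqrt{33990}}{81804} \approx -3.77 \cdot 10^{5}$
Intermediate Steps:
$w{\left(c \right)} = -2$
$P = - \frac{95}{576}$ ($P = \frac{\left(-285\right) \frac{1}{216}}{8} = \frac{1}{8} \left(- \frac{95}{72}\right) = - \frac{95}{576} \approx -0.16493$)
$Q = \frac{\sqrt{6817}}{24}$ ($Q = \sqrt{12 - \frac{95}{576}} = \sqrt{\frac{6817}{576}} = \frac{\sqrt{6817}}{24} \approx 3.4402$)
$L{\left(a \right)} = \sqrt{a - \frac{2}{a}}$
$-376999 + L{\left(Q \right)} = -376999 + \sqrt{\frac{\sqrt{6817}}{24} - \frac{2}{\frac{1}{24} \sqrt{6817}}} = -376999 + \sqrt{\frac{\sqrt{6817}}{24} - 2 \frac{24 \sqrt{6817}}{6817}} = -376999 + \sqrt{\frac{\sqrt{6817}}{24} - \frac{48 \sqrt{6817}}{6817}} = -376999 + \sqrt{\frac{5665 \sqrt{6817}}{163608}} = -376999 + \frac{6 \cdot 6817^{\frac{3}{4}} \cdot 6817 \sqrt{33990}}{3345947208}$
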